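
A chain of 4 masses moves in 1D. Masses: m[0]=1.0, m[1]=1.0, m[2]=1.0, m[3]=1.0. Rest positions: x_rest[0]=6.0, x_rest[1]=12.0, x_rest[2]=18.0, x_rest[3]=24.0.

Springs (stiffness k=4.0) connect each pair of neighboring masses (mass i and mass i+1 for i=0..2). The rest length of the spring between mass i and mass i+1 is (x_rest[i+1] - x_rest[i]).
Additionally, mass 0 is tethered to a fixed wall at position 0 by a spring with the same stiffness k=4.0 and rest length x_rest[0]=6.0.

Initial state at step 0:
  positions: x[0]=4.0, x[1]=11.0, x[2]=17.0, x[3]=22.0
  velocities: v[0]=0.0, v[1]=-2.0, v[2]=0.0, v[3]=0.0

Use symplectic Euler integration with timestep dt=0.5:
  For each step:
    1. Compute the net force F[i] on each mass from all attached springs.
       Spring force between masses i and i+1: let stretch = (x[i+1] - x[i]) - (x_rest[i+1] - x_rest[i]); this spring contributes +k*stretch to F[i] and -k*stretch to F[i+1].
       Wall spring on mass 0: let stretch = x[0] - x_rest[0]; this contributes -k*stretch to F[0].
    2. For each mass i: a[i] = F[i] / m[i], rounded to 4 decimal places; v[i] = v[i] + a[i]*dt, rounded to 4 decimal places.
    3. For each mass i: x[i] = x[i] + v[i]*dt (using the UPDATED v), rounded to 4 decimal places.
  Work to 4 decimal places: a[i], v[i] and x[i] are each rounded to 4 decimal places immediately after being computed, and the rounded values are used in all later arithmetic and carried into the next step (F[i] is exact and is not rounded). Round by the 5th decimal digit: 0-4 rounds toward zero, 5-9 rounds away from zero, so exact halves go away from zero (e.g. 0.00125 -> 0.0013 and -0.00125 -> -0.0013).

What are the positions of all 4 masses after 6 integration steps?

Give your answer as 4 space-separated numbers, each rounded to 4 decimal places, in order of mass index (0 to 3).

Answer: 6.0000 11.0000 20.0000 24.0000

Derivation:
Step 0: x=[4.0000 11.0000 17.0000 22.0000] v=[0.0000 -2.0000 0.0000 0.0000]
Step 1: x=[7.0000 9.0000 16.0000 23.0000] v=[6.0000 -4.0000 -2.0000 2.0000]
Step 2: x=[5.0000 12.0000 15.0000 23.0000] v=[-4.0000 6.0000 -2.0000 0.0000]
Step 3: x=[5.0000 11.0000 19.0000 21.0000] v=[0.0000 -2.0000 8.0000 -4.0000]
Step 4: x=[6.0000 12.0000 17.0000 23.0000] v=[2.0000 2.0000 -4.0000 4.0000]
Step 5: x=[7.0000 12.0000 16.0000 25.0000] v=[2.0000 0.0000 -2.0000 4.0000]
Step 6: x=[6.0000 11.0000 20.0000 24.0000] v=[-2.0000 -2.0000 8.0000 -2.0000]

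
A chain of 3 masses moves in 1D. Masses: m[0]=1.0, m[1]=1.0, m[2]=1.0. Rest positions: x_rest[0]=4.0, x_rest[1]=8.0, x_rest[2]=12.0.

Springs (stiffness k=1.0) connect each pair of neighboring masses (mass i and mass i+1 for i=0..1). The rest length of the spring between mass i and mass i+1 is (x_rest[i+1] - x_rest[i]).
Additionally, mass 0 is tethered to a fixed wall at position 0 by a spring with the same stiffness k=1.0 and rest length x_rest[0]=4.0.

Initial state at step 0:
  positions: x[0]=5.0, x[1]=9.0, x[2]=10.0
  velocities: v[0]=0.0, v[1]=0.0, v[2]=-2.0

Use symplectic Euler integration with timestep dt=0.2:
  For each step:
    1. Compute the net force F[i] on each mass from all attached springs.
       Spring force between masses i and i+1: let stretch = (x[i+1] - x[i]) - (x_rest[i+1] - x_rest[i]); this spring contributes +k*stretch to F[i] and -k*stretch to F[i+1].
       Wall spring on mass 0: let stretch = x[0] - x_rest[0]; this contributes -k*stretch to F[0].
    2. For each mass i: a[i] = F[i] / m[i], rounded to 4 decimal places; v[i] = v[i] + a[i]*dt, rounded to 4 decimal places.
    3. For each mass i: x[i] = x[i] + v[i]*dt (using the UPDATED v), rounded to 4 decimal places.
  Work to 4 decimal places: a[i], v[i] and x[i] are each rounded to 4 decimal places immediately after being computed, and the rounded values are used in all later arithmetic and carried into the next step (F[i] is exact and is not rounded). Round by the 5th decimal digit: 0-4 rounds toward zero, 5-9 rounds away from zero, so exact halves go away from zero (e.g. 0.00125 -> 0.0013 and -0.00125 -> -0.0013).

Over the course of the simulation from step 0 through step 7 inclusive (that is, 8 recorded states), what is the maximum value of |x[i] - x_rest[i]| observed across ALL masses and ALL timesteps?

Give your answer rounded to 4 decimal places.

Answer: 2.4644

Derivation:
Step 0: x=[5.0000 9.0000 10.0000] v=[0.0000 0.0000 -2.0000]
Step 1: x=[4.9600 8.8800 9.7200] v=[-0.2000 -0.6000 -1.4000]
Step 2: x=[4.8784 8.6368 9.5664] v=[-0.4080 -1.2160 -0.7680]
Step 3: x=[4.7520 8.2804 9.5356] v=[-0.6320 -1.7818 -0.1539]
Step 4: x=[4.5767 7.8331 9.6146] v=[-0.8767 -2.2364 0.3951]
Step 5: x=[4.3485 7.3268 9.7824] v=[-1.1408 -2.5314 0.8388]
Step 6: x=[4.0655 6.7996 10.0119] v=[-1.4148 -2.6359 1.1477]
Step 7: x=[3.7293 6.2915 10.2729] v=[-1.6811 -2.5403 1.3052]
Max displacement = 2.4644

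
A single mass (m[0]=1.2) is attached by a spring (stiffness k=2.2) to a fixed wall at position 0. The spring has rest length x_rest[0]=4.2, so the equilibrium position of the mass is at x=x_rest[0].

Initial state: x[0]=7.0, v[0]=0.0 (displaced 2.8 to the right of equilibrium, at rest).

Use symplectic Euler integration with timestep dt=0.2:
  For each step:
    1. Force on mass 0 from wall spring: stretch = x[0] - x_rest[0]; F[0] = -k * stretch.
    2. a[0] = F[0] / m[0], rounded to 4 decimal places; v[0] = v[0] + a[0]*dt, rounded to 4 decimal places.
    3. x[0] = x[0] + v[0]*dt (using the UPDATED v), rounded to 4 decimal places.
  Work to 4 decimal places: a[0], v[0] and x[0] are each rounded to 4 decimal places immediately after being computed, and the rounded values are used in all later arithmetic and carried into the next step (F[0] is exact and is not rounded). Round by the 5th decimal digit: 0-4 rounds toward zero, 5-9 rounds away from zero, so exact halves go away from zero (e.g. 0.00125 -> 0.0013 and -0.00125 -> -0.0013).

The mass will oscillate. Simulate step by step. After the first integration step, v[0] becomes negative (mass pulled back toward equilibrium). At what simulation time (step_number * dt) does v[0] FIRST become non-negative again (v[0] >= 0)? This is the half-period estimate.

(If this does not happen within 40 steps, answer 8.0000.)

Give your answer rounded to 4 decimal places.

Step 0: x=[7.0000] v=[0.0000]
Step 1: x=[6.7947] v=[-1.0267]
Step 2: x=[6.3991] v=[-1.9781]
Step 3: x=[5.8422] v=[-2.7844]
Step 4: x=[5.1649] v=[-3.3865]
Step 5: x=[4.4168] v=[-3.7403]
Step 6: x=[3.6528] v=[-3.8198]
Step 7: x=[2.9290] v=[-3.6192]
Step 8: x=[2.2984] v=[-3.1532]
Step 9: x=[1.8072] v=[-2.4559]
Step 10: x=[1.4915] v=[-1.5785]
Step 11: x=[1.3744] v=[-0.5854]
Step 12: x=[1.4645] v=[0.4507]
First v>=0 after going negative at step 12, time=2.4000

Answer: 2.4000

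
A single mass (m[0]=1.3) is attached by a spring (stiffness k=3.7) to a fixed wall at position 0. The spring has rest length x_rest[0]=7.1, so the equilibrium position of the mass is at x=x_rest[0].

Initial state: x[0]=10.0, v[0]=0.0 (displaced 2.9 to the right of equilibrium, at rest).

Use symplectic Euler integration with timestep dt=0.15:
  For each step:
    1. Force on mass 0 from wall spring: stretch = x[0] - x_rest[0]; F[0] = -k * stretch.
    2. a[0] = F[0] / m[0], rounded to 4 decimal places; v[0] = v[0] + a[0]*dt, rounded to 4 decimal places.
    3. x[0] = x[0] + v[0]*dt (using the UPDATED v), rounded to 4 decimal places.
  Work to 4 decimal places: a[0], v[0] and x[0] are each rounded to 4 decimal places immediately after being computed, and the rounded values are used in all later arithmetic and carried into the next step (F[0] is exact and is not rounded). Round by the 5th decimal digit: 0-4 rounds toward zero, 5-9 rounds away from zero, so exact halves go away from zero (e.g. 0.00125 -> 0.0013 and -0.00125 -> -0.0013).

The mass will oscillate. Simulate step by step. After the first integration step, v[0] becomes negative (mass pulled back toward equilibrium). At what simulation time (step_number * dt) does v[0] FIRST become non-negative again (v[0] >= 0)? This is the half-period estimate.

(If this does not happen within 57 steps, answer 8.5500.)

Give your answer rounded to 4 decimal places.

Answer: 1.9500

Derivation:
Step 0: x=[10.0000] v=[0.0000]
Step 1: x=[9.8143] v=[-1.2381]
Step 2: x=[9.4548] v=[-2.3969]
Step 3: x=[8.9445] v=[-3.4022]
Step 4: x=[8.3160] v=[-4.1897]
Step 5: x=[7.6097] v=[-4.7088]
Step 6: x=[6.8707] v=[-4.9264]
Step 7: x=[6.1464] v=[-4.8285]
Step 8: x=[5.4832] v=[-4.4214]
Step 9: x=[4.9235] v=[-3.7311]
Step 10: x=[4.5032] v=[-2.8019]
Step 11: x=[4.2492] v=[-1.6933]
Step 12: x=[4.1778] v=[-0.4762]
Step 13: x=[4.2935] v=[0.7714]
First v>=0 after going negative at step 13, time=1.9500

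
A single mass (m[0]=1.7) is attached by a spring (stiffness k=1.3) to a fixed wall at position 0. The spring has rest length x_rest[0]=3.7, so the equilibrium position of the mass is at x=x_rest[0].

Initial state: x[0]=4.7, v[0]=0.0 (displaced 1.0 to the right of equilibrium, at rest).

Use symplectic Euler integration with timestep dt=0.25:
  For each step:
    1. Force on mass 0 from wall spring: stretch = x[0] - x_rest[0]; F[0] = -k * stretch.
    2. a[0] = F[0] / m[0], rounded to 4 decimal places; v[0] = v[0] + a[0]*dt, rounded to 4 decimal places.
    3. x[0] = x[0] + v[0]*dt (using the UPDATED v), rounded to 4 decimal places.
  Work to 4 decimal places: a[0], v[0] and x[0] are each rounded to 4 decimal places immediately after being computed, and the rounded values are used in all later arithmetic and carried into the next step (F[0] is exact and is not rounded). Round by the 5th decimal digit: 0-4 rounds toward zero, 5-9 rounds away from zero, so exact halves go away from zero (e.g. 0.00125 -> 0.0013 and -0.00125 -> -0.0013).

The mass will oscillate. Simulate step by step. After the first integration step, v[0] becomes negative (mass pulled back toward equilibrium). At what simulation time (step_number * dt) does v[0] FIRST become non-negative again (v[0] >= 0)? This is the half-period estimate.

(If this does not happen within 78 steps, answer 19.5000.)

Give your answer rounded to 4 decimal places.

Answer: 3.7500

Derivation:
Step 0: x=[4.7000] v=[0.0000]
Step 1: x=[4.6522] v=[-0.1912]
Step 2: x=[4.5589] v=[-0.3733]
Step 3: x=[4.4245] v=[-0.5375]
Step 4: x=[4.2555] v=[-0.6760]
Step 5: x=[4.0600] v=[-0.7822]
Step 6: x=[3.8473] v=[-0.8510]
Step 7: x=[3.6275] v=[-0.8792]
Step 8: x=[3.4112] v=[-0.8654]
Step 9: x=[3.2087] v=[-0.8102]
Step 10: x=[3.0296] v=[-0.7163]
Step 11: x=[2.8826] v=[-0.5881]
Step 12: x=[2.7747] v=[-0.4318]
Step 13: x=[2.7110] v=[-0.2549]
Step 14: x=[2.6946] v=[-0.0658]
Step 15: x=[2.7262] v=[0.1264]
First v>=0 after going negative at step 15, time=3.7500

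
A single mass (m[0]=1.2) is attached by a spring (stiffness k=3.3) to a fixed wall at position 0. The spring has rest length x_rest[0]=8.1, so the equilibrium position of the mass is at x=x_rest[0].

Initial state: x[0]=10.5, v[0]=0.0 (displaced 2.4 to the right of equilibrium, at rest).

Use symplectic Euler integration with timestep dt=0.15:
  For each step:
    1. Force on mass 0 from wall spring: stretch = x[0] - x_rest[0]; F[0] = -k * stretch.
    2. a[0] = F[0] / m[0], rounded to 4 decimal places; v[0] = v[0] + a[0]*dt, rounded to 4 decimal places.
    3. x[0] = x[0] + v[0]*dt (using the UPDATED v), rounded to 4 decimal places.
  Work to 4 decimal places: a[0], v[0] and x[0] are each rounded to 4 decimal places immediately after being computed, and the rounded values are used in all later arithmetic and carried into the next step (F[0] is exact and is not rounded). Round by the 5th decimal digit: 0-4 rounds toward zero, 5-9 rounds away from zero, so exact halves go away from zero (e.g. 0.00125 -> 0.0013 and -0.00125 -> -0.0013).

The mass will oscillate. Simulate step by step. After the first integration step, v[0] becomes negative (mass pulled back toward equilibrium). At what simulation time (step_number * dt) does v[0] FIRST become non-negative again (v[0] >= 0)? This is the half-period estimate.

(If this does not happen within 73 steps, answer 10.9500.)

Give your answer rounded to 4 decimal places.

Step 0: x=[10.5000] v=[0.0000]
Step 1: x=[10.3515] v=[-0.9900]
Step 2: x=[10.0637] v=[-1.9187]
Step 3: x=[9.6544] v=[-2.7287]
Step 4: x=[9.1489] v=[-3.3699]
Step 5: x=[8.5785] v=[-3.8026]
Step 6: x=[7.9785] v=[-4.0000]
Step 7: x=[7.3860] v=[-3.9499]
Step 8: x=[6.8377] v=[-3.6554]
Step 9: x=[6.3675] v=[-3.1347]
Step 10: x=[6.0045] v=[-2.4200]
Step 11: x=[5.7712] v=[-1.5556]
Step 12: x=[5.6820] v=[-0.5950]
Step 13: x=[5.7424] v=[0.4024]
First v>=0 after going negative at step 13, time=1.9500

Answer: 1.9500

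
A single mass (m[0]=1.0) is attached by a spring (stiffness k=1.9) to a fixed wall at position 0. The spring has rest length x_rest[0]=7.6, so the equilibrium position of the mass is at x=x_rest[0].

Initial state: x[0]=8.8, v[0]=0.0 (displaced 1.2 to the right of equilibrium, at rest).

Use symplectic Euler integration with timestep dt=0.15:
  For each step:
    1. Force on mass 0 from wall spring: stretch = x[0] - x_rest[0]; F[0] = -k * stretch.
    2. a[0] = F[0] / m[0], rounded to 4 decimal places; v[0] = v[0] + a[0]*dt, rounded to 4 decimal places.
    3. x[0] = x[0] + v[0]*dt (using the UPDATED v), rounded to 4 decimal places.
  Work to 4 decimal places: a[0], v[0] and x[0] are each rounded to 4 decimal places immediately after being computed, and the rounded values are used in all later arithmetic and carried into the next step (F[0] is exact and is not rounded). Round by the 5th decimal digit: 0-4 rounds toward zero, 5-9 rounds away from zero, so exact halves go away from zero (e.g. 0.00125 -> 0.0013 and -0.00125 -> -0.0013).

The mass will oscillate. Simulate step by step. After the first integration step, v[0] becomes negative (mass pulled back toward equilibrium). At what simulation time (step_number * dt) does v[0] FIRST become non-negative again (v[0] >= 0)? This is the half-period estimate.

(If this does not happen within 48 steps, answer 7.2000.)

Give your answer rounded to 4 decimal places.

Step 0: x=[8.8000] v=[0.0000]
Step 1: x=[8.7487] v=[-0.3420]
Step 2: x=[8.6483] v=[-0.6694]
Step 3: x=[8.5031] v=[-0.9682]
Step 4: x=[8.3193] v=[-1.2256]
Step 5: x=[8.1047] v=[-1.4306]
Step 6: x=[7.8685] v=[-1.5744]
Step 7: x=[7.6209] v=[-1.6509]
Step 8: x=[7.3724] v=[-1.6569]
Step 9: x=[7.1336] v=[-1.5920]
Step 10: x=[6.9147] v=[-1.4591]
Step 11: x=[6.7251] v=[-1.2638]
Step 12: x=[6.5729] v=[-1.0145]
Step 13: x=[6.4646] v=[-0.7218]
Step 14: x=[6.4049] v=[-0.3982]
Step 15: x=[6.3963] v=[-0.0576]
Step 16: x=[6.4391] v=[0.2855]
First v>=0 after going negative at step 16, time=2.4000

Answer: 2.4000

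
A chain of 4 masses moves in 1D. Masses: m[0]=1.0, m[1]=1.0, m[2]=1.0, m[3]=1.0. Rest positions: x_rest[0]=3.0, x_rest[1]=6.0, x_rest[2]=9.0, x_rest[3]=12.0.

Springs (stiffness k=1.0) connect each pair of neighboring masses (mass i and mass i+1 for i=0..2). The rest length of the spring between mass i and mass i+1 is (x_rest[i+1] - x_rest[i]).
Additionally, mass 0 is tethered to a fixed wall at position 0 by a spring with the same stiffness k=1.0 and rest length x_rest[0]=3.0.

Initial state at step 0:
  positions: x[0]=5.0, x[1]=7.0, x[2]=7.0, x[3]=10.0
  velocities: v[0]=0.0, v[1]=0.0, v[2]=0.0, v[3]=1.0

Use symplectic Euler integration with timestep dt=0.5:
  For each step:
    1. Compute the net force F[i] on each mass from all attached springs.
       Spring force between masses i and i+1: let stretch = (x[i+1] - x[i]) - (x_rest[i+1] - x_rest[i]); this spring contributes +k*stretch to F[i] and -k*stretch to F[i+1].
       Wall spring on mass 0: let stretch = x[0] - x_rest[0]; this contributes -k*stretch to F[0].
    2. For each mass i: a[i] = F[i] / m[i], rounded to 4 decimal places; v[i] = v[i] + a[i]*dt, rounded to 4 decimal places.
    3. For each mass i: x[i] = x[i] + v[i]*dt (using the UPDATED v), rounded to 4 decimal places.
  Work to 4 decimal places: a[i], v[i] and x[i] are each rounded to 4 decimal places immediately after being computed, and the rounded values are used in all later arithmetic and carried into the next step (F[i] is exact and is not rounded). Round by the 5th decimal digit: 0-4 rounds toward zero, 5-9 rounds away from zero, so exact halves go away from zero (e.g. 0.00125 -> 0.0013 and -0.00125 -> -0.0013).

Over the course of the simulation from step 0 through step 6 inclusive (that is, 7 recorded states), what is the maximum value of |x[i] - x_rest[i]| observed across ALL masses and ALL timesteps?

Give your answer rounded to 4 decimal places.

Answer: 2.6072

Derivation:
Step 0: x=[5.0000 7.0000 7.0000 10.0000] v=[0.0000 0.0000 0.0000 1.0000]
Step 1: x=[4.2500 6.5000 7.7500 10.5000] v=[-1.5000 -1.0000 1.5000 1.0000]
Step 2: x=[3.0000 5.7500 8.8750 11.0625] v=[-2.5000 -1.5000 2.2500 1.1250]
Step 3: x=[1.6875 5.0938 9.7657 11.8282] v=[-2.6250 -1.3125 1.7813 1.5313]
Step 4: x=[0.8047 4.7540 10.0040 12.8283] v=[-1.7656 -0.6797 0.4766 2.0001]
Step 5: x=[0.7081 4.7393 9.6359 13.8723] v=[-0.1933 -0.0294 -0.7363 2.0880]
Step 6: x=[1.4423 4.9410 9.1027 14.6072] v=[1.4683 0.4033 -1.0664 1.4698]
Max displacement = 2.6072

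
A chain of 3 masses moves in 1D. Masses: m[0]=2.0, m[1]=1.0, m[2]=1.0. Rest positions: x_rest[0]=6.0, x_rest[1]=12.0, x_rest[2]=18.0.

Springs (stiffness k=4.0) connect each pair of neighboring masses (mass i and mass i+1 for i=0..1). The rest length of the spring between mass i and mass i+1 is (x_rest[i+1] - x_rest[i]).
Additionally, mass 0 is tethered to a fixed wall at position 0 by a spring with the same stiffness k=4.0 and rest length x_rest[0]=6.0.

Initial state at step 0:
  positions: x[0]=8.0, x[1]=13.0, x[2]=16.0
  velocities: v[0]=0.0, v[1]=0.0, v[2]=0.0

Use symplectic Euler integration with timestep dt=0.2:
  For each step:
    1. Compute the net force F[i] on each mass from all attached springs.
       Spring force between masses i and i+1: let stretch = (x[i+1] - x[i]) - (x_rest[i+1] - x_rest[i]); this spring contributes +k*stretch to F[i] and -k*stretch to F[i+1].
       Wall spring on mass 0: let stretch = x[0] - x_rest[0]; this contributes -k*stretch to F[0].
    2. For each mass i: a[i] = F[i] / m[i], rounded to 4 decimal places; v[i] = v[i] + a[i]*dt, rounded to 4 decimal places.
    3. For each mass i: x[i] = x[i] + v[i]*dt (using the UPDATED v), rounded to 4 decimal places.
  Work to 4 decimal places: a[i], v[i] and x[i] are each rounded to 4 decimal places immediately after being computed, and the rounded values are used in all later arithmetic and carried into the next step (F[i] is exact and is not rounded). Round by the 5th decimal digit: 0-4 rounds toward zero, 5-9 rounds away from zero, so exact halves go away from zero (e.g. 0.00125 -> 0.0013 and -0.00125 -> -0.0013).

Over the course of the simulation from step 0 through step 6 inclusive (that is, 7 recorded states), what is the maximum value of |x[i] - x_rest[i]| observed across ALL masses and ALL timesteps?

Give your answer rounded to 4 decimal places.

Answer: 2.0431

Derivation:
Step 0: x=[8.0000 13.0000 16.0000] v=[0.0000 0.0000 0.0000]
Step 1: x=[7.7600 12.6800 16.4800] v=[-1.2000 -1.6000 2.4000]
Step 2: x=[7.2928 12.1808 17.3120] v=[-2.3360 -2.4960 4.1600]
Step 3: x=[6.6332 11.7205 18.2830] v=[-3.2979 -2.3014 4.8550]
Step 4: x=[5.8499 11.4963 19.1640] v=[-3.9163 -1.1212 4.4050]
Step 5: x=[5.0504 11.5955 19.7782] v=[-3.9977 0.4958 3.0708]
Step 6: x=[4.3704 11.9567 20.0431] v=[-3.3998 1.8059 1.3246]
Max displacement = 2.0431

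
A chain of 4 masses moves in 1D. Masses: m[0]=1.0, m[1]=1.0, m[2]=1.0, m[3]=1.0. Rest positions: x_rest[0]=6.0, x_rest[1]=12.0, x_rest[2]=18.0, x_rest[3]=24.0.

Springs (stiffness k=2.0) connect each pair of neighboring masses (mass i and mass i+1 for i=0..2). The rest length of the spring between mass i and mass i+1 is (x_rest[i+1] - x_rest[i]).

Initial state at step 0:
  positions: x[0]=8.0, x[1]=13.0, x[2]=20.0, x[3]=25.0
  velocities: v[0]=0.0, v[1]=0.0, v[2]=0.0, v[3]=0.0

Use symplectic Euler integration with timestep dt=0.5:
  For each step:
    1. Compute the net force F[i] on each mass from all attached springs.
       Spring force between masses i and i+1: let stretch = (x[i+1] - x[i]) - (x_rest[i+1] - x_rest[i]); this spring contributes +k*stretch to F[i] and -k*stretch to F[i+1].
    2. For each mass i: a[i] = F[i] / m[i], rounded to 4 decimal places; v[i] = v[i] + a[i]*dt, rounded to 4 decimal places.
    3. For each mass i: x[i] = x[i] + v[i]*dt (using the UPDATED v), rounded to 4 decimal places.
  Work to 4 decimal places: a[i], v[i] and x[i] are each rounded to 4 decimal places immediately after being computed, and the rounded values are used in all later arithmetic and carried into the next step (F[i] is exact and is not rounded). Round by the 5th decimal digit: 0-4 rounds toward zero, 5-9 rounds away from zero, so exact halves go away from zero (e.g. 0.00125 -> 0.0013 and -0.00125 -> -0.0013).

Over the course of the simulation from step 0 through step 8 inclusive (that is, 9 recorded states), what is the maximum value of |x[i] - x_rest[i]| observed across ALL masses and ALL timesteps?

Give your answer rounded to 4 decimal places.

Step 0: x=[8.0000 13.0000 20.0000 25.0000] v=[0.0000 0.0000 0.0000 0.0000]
Step 1: x=[7.5000 14.0000 19.0000 25.5000] v=[-1.0000 2.0000 -2.0000 1.0000]
Step 2: x=[7.2500 14.2500 18.7500 25.7500] v=[-0.5000 0.5000 -0.5000 0.5000]
Step 3: x=[7.5000 13.2500 19.7500 25.5000] v=[0.5000 -2.0000 2.0000 -0.5000]
Step 4: x=[7.6250 12.6250 20.3750 25.3750] v=[0.2500 -1.2500 1.2500 -0.2500]
Step 5: x=[7.2500 13.3750 19.6250 25.7500] v=[-0.7500 1.5000 -1.5000 0.7500]
Step 6: x=[6.9375 14.1875 18.8125 26.0625] v=[-0.6250 1.6250 -1.6250 0.6250]
Step 7: x=[7.2500 13.6875 19.3125 25.7500] v=[0.6250 -1.0000 1.0000 -0.6250]
Step 8: x=[7.7813 12.7813 20.2188 25.2188] v=[1.0625 -1.8125 1.8125 -1.0625]
Max displacement = 2.3750

Answer: 2.3750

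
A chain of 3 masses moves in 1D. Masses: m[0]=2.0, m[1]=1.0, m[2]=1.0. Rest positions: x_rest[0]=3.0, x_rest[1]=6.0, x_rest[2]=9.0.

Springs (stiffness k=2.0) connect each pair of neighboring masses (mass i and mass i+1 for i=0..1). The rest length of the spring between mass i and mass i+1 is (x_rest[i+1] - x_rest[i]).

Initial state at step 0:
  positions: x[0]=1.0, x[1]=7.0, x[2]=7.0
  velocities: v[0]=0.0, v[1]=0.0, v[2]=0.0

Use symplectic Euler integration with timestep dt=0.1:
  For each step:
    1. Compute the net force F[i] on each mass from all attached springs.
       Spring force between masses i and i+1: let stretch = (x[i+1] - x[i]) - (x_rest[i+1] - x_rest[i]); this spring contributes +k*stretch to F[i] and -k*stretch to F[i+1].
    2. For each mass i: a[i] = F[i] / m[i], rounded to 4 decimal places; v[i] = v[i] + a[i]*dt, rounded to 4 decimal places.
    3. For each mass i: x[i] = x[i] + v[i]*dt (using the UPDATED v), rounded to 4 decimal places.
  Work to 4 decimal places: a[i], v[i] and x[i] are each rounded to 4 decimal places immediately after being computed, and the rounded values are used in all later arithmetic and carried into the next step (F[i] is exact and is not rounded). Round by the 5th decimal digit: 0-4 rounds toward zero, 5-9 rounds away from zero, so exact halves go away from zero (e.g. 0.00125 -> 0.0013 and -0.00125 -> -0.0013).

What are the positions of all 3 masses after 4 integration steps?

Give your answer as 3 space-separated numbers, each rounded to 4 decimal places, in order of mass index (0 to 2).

Answer: 1.2781 5.8964 7.5474

Derivation:
Step 0: x=[1.0000 7.0000 7.0000] v=[0.0000 0.0000 0.0000]
Step 1: x=[1.0300 6.8800 7.0600] v=[0.3000 -1.2000 0.6000]
Step 2: x=[1.0885 6.6466 7.1764] v=[0.5850 -2.3340 1.1640]
Step 3: x=[1.1726 6.3126 7.3422] v=[0.8408 -3.3397 1.6580]
Step 4: x=[1.2781 5.8964 7.5474] v=[1.0548 -4.1618 2.0521]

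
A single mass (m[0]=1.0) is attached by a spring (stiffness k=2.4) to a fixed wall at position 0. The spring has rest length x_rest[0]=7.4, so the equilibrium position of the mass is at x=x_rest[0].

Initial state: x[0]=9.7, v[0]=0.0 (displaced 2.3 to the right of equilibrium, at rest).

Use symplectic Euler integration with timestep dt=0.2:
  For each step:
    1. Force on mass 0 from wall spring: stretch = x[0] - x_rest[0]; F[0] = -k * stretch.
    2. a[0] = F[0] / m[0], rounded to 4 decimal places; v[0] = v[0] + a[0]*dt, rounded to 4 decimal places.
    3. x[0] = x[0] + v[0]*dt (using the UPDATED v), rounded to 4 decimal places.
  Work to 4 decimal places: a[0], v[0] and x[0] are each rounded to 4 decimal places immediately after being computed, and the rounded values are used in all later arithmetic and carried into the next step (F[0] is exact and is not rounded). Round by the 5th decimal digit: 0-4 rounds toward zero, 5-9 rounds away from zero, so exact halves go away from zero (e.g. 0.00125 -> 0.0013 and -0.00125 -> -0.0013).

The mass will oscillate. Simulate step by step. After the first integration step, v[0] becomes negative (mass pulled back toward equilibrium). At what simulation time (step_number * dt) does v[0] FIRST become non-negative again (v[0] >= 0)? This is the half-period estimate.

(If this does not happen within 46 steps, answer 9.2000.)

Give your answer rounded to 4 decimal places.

Step 0: x=[9.7000] v=[0.0000]
Step 1: x=[9.4792] v=[-1.1040]
Step 2: x=[9.0588] v=[-2.1020]
Step 3: x=[8.4792] v=[-2.8982]
Step 4: x=[7.7960] v=[-3.4162]
Step 5: x=[7.0747] v=[-3.6063]
Step 6: x=[6.3847] v=[-3.4502]
Step 7: x=[5.7921] v=[-2.9629]
Step 8: x=[5.3539] v=[-2.1911]
Step 9: x=[5.1121] v=[-1.2090]
Step 10: x=[5.0899] v=[-0.1108]
Step 11: x=[5.2895] v=[0.9980]
First v>=0 after going negative at step 11, time=2.2000

Answer: 2.2000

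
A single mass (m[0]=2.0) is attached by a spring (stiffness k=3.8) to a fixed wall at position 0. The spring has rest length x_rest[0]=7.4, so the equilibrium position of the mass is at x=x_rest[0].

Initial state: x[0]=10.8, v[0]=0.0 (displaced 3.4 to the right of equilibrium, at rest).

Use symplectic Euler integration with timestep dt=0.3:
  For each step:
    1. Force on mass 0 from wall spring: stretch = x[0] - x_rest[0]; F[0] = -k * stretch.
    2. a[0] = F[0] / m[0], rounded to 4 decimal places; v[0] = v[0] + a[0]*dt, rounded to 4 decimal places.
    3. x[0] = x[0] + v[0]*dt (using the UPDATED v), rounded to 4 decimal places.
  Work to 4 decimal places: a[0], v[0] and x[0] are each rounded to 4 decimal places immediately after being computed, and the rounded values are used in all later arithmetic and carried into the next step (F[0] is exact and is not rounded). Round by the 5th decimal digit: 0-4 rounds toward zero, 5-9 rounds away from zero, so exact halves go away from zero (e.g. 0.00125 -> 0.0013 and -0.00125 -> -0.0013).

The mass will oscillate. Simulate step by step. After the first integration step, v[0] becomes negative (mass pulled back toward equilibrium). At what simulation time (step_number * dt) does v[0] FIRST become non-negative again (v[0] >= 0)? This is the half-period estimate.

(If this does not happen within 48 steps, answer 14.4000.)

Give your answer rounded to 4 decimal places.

Answer: 2.4000

Derivation:
Step 0: x=[10.8000] v=[0.0000]
Step 1: x=[10.2186] v=[-1.9380]
Step 2: x=[9.1552] v=[-3.5446]
Step 3: x=[7.7917] v=[-4.5451]
Step 4: x=[6.3612] v=[-4.7684]
Step 5: x=[5.1083] v=[-4.1763]
Step 6: x=[4.2473] v=[-2.8700]
Step 7: x=[3.9254] v=[-1.0730]
Step 8: x=[4.1977] v=[0.9075]
First v>=0 after going negative at step 8, time=2.4000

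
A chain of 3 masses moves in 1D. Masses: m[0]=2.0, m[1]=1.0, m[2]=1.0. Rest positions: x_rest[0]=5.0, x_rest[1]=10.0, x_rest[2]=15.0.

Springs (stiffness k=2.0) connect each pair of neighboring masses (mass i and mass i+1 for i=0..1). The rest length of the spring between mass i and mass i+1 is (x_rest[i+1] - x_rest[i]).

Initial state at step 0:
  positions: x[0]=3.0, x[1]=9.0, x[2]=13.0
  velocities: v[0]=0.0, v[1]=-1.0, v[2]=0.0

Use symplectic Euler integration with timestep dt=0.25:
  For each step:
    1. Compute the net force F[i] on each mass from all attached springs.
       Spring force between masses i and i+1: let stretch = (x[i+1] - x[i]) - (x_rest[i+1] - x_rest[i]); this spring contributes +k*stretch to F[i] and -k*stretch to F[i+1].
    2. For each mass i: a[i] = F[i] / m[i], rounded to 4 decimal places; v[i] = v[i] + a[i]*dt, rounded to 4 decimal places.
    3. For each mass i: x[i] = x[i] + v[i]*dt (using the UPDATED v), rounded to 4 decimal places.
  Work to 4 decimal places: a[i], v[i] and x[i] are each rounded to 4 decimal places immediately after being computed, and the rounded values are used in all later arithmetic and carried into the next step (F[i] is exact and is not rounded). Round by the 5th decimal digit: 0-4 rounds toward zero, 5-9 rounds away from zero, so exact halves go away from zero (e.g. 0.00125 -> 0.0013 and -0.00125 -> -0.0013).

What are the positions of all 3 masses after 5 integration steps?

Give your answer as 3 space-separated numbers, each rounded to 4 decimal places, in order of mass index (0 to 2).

Step 0: x=[3.0000 9.0000 13.0000] v=[0.0000 -1.0000 0.0000]
Step 1: x=[3.0625 8.5000 13.1250] v=[0.2500 -2.0000 0.5000]
Step 2: x=[3.1524 7.8984 13.2969] v=[0.3594 -2.4063 0.6875]
Step 3: x=[3.2264 7.3784 13.4190] v=[0.2959 -2.0801 0.4883]
Step 4: x=[3.2474 7.0945 13.4110] v=[0.0839 -1.1358 -0.0320]
Step 5: x=[3.1963 7.1192 13.2384] v=[-0.2043 0.0989 -0.6903]

Answer: 3.1963 7.1192 13.2384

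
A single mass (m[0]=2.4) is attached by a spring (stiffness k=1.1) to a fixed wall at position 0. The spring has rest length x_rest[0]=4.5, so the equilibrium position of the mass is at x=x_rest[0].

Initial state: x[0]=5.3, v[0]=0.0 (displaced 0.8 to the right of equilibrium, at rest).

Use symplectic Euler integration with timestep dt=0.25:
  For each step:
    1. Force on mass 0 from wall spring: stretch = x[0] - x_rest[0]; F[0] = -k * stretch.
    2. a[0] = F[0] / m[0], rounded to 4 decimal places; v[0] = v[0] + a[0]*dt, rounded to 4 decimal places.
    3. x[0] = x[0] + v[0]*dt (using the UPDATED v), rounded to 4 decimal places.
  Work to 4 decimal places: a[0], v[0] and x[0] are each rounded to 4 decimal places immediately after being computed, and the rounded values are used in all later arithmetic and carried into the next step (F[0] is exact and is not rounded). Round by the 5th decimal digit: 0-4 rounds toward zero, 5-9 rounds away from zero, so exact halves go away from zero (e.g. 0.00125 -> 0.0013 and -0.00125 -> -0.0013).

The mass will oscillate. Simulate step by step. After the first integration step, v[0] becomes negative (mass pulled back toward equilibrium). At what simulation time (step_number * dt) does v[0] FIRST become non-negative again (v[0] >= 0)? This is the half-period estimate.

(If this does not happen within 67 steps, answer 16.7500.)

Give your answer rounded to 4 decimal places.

Answer: 4.7500

Derivation:
Step 0: x=[5.3000] v=[0.0000]
Step 1: x=[5.2771] v=[-0.0917]
Step 2: x=[5.2319] v=[-0.1808]
Step 3: x=[5.1657] v=[-0.2647]
Step 4: x=[5.0805] v=[-0.3410]
Step 5: x=[4.9786] v=[-0.4075]
Step 6: x=[4.8630] v=[-0.4624]
Step 7: x=[4.7370] v=[-0.5040]
Step 8: x=[4.6042] v=[-0.5312]
Step 9: x=[4.4684] v=[-0.5432]
Step 10: x=[4.3335] v=[-0.5396]
Step 11: x=[4.2034] v=[-0.5205]
Step 12: x=[4.0818] v=[-0.4865]
Step 13: x=[3.9722] v=[-0.4386]
Step 14: x=[3.8777] v=[-0.3781]
Step 15: x=[3.8010] v=[-0.3068]
Step 16: x=[3.7443] v=[-0.2267]
Step 17: x=[3.7093] v=[-0.1401]
Step 18: x=[3.6969] v=[-0.0495]
Step 19: x=[3.7075] v=[0.0425]
First v>=0 after going negative at step 19, time=4.7500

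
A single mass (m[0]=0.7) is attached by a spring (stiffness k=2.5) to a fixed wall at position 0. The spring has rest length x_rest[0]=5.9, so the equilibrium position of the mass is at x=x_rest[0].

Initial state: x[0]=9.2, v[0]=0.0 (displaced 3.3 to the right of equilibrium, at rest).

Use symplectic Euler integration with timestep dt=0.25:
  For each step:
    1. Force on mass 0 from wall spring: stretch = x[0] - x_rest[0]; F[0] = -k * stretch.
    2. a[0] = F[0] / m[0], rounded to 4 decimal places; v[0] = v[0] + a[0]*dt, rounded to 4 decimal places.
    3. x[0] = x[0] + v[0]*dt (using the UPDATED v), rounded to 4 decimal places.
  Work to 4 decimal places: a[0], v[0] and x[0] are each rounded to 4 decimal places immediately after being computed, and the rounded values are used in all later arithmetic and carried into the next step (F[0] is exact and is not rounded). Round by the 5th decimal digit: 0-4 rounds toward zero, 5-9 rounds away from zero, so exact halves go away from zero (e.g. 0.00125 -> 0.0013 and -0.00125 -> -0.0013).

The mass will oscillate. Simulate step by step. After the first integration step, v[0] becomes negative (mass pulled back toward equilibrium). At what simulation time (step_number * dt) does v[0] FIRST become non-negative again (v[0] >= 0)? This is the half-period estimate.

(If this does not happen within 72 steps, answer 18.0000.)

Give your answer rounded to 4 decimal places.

Answer: 1.7500

Derivation:
Step 0: x=[9.2000] v=[0.0000]
Step 1: x=[8.4634] v=[-2.9464]
Step 2: x=[7.1546] v=[-5.2352]
Step 3: x=[5.5658] v=[-6.3554]
Step 4: x=[4.0516] v=[-6.0570]
Step 5: x=[2.9499] v=[-4.4067]
Step 6: x=[2.5067] v=[-1.7727]
Step 7: x=[2.8210] v=[1.2570]
First v>=0 after going negative at step 7, time=1.7500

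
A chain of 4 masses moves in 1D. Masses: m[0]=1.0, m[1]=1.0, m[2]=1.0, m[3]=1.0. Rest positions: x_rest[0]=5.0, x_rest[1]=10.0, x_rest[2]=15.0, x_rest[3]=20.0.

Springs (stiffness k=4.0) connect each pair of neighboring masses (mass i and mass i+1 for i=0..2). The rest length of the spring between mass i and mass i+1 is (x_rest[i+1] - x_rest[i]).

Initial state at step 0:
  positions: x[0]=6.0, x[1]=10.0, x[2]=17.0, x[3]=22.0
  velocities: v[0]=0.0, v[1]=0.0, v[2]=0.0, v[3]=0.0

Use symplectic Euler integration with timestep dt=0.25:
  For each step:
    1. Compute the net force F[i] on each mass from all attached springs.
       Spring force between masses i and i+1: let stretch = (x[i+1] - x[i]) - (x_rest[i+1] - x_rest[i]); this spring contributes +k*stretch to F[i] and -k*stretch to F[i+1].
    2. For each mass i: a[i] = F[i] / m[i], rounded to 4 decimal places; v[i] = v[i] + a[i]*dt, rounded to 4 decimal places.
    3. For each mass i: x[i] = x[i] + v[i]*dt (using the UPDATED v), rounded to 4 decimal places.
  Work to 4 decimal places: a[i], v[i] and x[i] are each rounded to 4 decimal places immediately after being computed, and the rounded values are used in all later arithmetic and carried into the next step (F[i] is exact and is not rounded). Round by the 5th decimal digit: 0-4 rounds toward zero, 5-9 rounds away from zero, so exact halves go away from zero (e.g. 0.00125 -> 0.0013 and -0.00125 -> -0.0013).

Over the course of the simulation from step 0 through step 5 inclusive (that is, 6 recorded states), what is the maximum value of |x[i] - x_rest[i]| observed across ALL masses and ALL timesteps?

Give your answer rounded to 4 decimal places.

Step 0: x=[6.0000 10.0000 17.0000 22.0000] v=[0.0000 0.0000 0.0000 0.0000]
Step 1: x=[5.7500 10.7500 16.5000 22.0000] v=[-1.0000 3.0000 -2.0000 0.0000]
Step 2: x=[5.5000 11.6875 15.9375 21.8750] v=[-1.0000 3.7500 -2.2500 -0.5000]
Step 3: x=[5.5469 12.1406 15.7969 21.5156] v=[0.1875 1.8125 -0.5625 -1.4375]
Step 4: x=[5.9922 11.8594 16.1719 20.9766] v=[1.7812 -1.1249 1.4999 -2.1562]
Step 5: x=[6.6543 11.1895 16.6699 20.4864] v=[2.6484 -2.6796 1.9921 -1.9609]
Max displacement = 2.1406

Answer: 2.1406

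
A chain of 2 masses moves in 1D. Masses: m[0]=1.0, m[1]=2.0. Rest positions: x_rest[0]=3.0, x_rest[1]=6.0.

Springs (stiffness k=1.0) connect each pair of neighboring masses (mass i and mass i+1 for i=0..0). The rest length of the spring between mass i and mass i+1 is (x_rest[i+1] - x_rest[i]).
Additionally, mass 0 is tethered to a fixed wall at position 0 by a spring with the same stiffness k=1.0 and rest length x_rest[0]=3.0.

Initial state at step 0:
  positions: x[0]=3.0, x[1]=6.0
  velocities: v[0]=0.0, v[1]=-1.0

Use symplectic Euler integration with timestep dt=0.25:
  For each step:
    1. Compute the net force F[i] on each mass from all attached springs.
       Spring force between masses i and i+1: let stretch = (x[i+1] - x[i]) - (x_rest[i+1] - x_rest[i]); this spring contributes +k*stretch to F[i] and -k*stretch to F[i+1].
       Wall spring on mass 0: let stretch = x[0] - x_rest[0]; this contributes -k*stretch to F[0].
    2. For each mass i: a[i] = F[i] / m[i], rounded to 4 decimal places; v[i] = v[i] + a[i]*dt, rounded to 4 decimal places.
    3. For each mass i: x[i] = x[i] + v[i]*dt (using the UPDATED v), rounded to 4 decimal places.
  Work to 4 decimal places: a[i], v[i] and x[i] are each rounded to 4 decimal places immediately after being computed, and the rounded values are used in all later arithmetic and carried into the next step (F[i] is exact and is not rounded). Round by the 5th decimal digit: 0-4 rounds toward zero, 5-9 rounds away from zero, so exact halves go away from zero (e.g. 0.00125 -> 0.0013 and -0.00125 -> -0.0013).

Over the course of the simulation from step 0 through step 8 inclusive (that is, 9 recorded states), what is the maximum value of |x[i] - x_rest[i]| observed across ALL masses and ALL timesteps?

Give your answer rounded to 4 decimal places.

Step 0: x=[3.0000 6.0000] v=[0.0000 -1.0000]
Step 1: x=[3.0000 5.7500] v=[0.0000 -1.0000]
Step 2: x=[2.9844 5.5078] v=[-0.0625 -0.9688]
Step 3: x=[2.9400 5.2805] v=[-0.1778 -0.9092]
Step 4: x=[2.8581 5.0738] v=[-0.3277 -0.8268]
Step 5: x=[2.7360 4.8916] v=[-0.4883 -0.7288]
Step 6: x=[2.5777 4.7358] v=[-0.6334 -0.6233]
Step 7: x=[2.3931 4.6063] v=[-0.7383 -0.5181]
Step 8: x=[2.1973 4.5014] v=[-0.7833 -0.4198]
Max displacement = 1.4986

Answer: 1.4986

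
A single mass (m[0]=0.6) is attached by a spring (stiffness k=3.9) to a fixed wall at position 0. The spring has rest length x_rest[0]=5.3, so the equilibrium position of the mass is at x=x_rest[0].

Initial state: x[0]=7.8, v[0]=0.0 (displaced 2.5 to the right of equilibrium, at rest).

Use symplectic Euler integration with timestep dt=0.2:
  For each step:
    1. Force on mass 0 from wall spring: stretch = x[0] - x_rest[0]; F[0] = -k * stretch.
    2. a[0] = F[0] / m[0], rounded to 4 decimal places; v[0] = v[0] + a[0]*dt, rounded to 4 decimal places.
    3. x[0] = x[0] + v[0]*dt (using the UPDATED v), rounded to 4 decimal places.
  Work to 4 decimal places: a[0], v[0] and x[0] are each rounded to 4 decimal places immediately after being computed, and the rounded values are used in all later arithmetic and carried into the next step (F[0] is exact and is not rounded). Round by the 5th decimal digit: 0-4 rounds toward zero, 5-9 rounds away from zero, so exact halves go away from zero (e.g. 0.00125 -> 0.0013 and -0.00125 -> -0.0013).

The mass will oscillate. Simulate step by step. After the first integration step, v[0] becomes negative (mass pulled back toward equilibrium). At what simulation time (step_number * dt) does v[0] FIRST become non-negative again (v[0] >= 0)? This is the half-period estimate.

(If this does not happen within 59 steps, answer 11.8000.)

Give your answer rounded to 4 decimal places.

Step 0: x=[7.8000] v=[0.0000]
Step 1: x=[7.1500] v=[-3.2500]
Step 2: x=[6.0190] v=[-5.6550]
Step 3: x=[4.7011] v=[-6.5897]
Step 4: x=[3.5389] v=[-5.8111]
Step 5: x=[2.8346] v=[-3.5217]
Step 6: x=[2.7713] v=[-0.3167]
Step 7: x=[3.3654] v=[2.9706]
First v>=0 after going negative at step 7, time=1.4000

Answer: 1.4000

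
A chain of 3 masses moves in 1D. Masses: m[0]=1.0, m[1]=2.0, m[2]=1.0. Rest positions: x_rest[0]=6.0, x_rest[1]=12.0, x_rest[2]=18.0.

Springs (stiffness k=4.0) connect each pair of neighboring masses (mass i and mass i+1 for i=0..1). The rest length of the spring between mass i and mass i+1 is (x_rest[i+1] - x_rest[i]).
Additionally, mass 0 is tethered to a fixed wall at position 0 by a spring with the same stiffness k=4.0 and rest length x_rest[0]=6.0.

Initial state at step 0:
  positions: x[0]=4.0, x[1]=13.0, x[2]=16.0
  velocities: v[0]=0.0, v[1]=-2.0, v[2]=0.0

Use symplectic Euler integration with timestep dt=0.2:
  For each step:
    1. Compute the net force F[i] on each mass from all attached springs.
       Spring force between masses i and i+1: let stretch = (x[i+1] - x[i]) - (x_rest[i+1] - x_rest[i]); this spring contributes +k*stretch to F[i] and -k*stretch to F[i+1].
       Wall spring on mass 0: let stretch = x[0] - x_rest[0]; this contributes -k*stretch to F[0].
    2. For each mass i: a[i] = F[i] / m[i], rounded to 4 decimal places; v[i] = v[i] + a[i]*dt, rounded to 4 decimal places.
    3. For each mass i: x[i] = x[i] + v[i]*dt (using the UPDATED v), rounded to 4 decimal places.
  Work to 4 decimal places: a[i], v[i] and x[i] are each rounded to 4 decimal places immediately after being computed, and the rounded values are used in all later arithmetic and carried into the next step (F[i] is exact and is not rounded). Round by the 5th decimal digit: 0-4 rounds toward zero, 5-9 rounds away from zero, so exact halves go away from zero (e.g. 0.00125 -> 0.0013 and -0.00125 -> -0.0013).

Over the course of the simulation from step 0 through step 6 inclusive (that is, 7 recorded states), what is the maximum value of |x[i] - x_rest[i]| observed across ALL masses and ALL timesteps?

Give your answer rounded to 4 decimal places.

Step 0: x=[4.0000 13.0000 16.0000] v=[0.0000 -2.0000 0.0000]
Step 1: x=[4.8000 12.1200 16.4800] v=[4.0000 -4.4000 2.4000]
Step 2: x=[6.0032 11.0032 17.2224] v=[6.0160 -5.5840 3.7120]
Step 3: x=[7.0459 9.9839 17.9297] v=[5.2134 -5.0963 3.5366]
Step 4: x=[7.4313 9.3653 18.3257] v=[1.9271 -3.0932 1.9800]
Step 5: x=[6.9372 9.3088 18.2480] v=[-2.4707 -0.2826 -0.3883]
Step 6: x=[5.7126 9.7777 17.7001] v=[-6.1232 2.3444 -2.7397]
Max displacement = 2.6912

Answer: 2.6912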